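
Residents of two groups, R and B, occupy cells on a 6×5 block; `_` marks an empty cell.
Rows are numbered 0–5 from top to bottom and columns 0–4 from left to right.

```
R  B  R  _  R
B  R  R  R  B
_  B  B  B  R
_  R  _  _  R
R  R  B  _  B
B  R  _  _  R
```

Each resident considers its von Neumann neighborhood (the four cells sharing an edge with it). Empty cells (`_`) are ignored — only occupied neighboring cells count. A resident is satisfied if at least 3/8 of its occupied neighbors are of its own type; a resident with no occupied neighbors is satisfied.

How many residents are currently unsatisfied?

(0,0)R 0/2 ✗
(0,1)B 0/3 ✗
(0,2)R 1/2 ✓
(0,4)R 0/1 ✗
(1,0)B 0/2 ✗
(1,1)R 1/4 ✗
(1,2)R 3/4 ✓
(1,3)R 1/3 ✗
(1,4)B 0/3 ✗
(2,1)B 1/3 ✗
(2,2)B 2/3 ✓
(2,3)B 1/3 ✗
(2,4)R 1/3 ✗
(3,1)R 1/2 ✓
(3,4)R 1/2 ✓
(4,0)R 1/2 ✓
(4,1)R 3/4 ✓
(4,2)B 0/1 ✗
(4,4)B 0/2 ✗
(5,0)B 0/2 ✗
(5,1)R 1/2 ✓
(5,4)R 0/1 ✗
Unsatisfied: (0,0), (0,1), (0,4), (1,0), (1,1), (1,3), (1,4), (2,1), (2,3), (2,4), (4,2), (4,4), (5,0), (5,4) — 14 in total.

14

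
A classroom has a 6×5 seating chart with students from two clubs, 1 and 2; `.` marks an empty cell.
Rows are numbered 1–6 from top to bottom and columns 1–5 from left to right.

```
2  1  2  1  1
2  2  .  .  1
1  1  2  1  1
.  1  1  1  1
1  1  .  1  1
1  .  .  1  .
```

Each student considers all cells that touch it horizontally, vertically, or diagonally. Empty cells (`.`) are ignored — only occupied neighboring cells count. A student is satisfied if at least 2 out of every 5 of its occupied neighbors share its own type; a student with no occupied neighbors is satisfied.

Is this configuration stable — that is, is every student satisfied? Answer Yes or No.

No

(1,1)2 2/3 satisfied
(1,2)1 0/4 not
(1,3)2 1/3 not
(1,4)1 2/3 satisfied
(1,5)1 2/2 satisfied
(2,1)2 2/5 satisfied
(2,2)2 4/7 satisfied
(2,5)1 4/4 satisfied
(3,1)1 2/4 satisfied
(3,2)1 3/6 satisfied
(3,3)2 1/6 not
(3,4)1 5/6 satisfied
(3,5)1 4/4 satisfied
(4,2)1 5/6 satisfied
(4,3)1 6/7 satisfied
(4,4)1 6/7 satisfied
(4,5)1 5/5 satisfied
(5,1)1 3/3 satisfied
(5,2)1 4/4 satisfied
(5,4)1 5/5 satisfied
(5,5)1 4/4 satisfied
(6,1)1 2/2 satisfied
(6,4)1 2/2 satisfied
For instance (1,2) has only 0/4 same-type neighbors, below 2/5.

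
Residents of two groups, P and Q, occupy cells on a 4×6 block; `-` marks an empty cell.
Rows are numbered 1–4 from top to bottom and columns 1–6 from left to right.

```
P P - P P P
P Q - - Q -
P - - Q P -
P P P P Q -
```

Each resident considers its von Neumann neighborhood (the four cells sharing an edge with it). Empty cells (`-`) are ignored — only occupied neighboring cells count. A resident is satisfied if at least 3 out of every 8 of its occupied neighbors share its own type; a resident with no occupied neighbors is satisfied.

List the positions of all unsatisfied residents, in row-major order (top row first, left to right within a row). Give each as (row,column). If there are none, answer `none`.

Row 1: (1,1)P 2/2 satisfied · (1,2)P 1/2 satisfied · (1,4)P 1/1 satisfied · (1,5)P 2/3 satisfied · (1,6)P 1/1 satisfied
Row 2: (2,1)P 2/3 satisfied · (2,2)Q 0/2 not · (2,5)Q 0/2 not
Row 3: (3,1)P 2/2 satisfied · (3,4)Q 0/2 not · (3,5)P 0/3 not
Row 4: (4,1)P 2/2 satisfied · (4,2)P 2/2 satisfied · (4,3)P 2/2 satisfied · (4,4)P 1/3 not · (4,5)Q 0/2 not

(2,2), (2,5), (3,4), (3,5), (4,4), (4,5)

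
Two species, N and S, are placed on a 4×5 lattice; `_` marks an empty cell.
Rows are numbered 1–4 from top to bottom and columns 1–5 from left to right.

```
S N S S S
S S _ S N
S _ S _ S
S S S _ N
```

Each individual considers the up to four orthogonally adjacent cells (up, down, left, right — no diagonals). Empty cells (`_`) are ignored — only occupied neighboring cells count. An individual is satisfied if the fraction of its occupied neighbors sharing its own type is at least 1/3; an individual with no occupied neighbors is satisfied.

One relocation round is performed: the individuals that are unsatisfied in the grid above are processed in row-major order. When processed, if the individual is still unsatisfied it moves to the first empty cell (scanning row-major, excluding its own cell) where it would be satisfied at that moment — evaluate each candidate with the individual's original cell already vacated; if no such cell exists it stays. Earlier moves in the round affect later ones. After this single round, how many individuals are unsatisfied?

Initially unsatisfied (in order): (1,2), (2,5), (3,5), (4,5).
  (1,2) → (4,4).
  (2,5): no empty cell satisfies it; stays.
  (3,5) → (1,2).
  (4,5): now satisfied by earlier moves; stays.
Resulting grid:
S S S S S
S S _ S N
S _ S _ _
S S S N N
Unsatisfied now: (2,5).

1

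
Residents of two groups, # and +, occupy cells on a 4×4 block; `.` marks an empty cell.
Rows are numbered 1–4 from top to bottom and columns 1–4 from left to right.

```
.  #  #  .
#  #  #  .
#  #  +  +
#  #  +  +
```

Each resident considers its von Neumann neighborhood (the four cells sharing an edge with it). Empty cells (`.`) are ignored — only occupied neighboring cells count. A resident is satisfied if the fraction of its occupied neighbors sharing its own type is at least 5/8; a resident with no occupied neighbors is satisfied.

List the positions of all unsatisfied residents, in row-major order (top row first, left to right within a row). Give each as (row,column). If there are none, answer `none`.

Row 1: (1,2)# 2/2 satisfied · (1,3)# 2/2 satisfied
Row 2: (2,1)# 2/2 satisfied · (2,2)# 4/4 satisfied · (2,3)# 2/3 satisfied
Row 3: (3,1)# 3/3 satisfied · (3,2)# 3/4 satisfied · (3,3)+ 2/4 not · (3,4)+ 2/2 satisfied
Row 4: (4,1)# 2/2 satisfied · (4,2)# 2/3 satisfied · (4,3)+ 2/3 satisfied · (4,4)+ 2/2 satisfied

(3,3)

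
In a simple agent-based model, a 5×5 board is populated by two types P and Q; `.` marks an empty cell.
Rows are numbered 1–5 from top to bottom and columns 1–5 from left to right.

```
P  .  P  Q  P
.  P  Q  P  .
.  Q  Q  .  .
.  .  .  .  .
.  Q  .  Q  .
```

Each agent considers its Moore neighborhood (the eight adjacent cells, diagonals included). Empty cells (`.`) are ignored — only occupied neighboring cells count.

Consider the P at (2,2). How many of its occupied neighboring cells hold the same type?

Occupied neighbors of (2,2): (1,1)=P, (1,3)=P, (2,3)=Q, (3,2)=Q, (3,3)=Q.
Same type (P): 2 of 5.

2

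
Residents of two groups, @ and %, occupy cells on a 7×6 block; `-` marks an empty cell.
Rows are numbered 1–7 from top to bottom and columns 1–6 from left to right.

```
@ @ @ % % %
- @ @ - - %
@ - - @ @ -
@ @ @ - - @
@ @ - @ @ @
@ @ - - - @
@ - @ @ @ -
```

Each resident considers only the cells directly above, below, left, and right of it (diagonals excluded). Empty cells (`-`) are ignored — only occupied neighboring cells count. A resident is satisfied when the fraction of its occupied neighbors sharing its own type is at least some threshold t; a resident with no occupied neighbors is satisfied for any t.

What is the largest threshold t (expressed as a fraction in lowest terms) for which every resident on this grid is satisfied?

(1,1)@ 1/1
(1,2)@ 3/3
(1,3)@ 2/3
(1,4)% 1/2
(1,5)% 2/2
(1,6)% 2/2
(2,2)@ 2/2
(2,3)@ 2/2
(2,6)% 1/1
(3,1)@ 1/1
(3,4)@ 1/1
(3,5)@ 1/1
(4,1)@ 3/3
(4,2)@ 3/3
(4,3)@ 1/1
(4,6)@ 1/1
(5,1)@ 3/3
(5,2)@ 3/3
(5,4)@ 1/1
(5,5)@ 2/2
(5,6)@ 3/3
(6,1)@ 3/3
(6,2)@ 2/2
(6,6)@ 1/1
(7,1)@ 1/1
(7,3)@ 1/1
(7,4)@ 2/2
(7,5)@ 1/1
The smallest same-type fraction is 1/2 at (1,4), which reduces to 1/2. Any threshold above that leaves this resident unsatisfied.

1/2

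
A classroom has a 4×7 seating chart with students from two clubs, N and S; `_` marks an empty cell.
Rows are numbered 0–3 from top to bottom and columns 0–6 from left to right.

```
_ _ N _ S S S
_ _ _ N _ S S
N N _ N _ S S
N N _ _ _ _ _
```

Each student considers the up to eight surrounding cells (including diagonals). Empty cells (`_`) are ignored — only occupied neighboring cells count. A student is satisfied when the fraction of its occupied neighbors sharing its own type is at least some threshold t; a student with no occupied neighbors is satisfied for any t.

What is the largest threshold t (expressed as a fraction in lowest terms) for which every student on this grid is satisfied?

(0,2)N 1/1
(0,4)S 2/3
(0,5)S 4/4
(0,6)S 3/3
(1,3)N 2/3
(1,5)S 6/6
(1,6)S 5/5
(2,0)N 3/3
(2,1)N 3/3
(2,3)N 1/1
(2,5)S 3/3
(2,6)S 3/3
(3,0)N 3/3
(3,1)N 3/3
The smallest same-type fraction is 2/3 at (0,4), which reduces to 2/3. Any threshold above that leaves this student unsatisfied.

2/3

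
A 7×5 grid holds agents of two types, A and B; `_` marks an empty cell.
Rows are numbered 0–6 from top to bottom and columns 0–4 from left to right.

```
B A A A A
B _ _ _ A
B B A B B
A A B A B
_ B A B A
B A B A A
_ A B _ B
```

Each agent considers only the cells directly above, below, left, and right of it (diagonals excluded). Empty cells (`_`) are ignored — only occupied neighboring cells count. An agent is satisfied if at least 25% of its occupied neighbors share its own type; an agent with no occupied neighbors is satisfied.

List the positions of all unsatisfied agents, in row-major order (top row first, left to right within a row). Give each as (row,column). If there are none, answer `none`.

(2,2), (3,2), (3,3), (4,1), (4,2), (4,3), (5,0), (6,4)

(0,0)B 1/2 satisfied
(0,1)A 1/2 satisfied
(0,2)A 2/2 satisfied
(0,3)A 2/2 satisfied
(0,4)A 2/2 satisfied
(1,0)B 2/2 satisfied
(1,4)A 1/2 satisfied
(2,0)B 2/3 satisfied
(2,1)B 1/3 satisfied
(2,2)A 0/3 not
(2,3)B 1/3 satisfied
(2,4)B 2/3 satisfied
(3,0)A 1/2 satisfied
(3,1)A 1/4 satisfied
(3,2)B 0/4 not
(3,3)A 0/4 not
(3,4)B 1/3 satisfied
(4,1)B 0/3 not
(4,2)A 0/4 not
(4,3)B 0/4 not
(4,4)A 1/3 satisfied
(5,0)B 0/1 not
(5,1)A 1/4 satisfied
(5,2)B 1/4 satisfied
(5,3)A 1/3 satisfied
(5,4)A 2/3 satisfied
(6,1)A 1/2 satisfied
(6,2)B 1/2 satisfied
(6,4)B 0/1 not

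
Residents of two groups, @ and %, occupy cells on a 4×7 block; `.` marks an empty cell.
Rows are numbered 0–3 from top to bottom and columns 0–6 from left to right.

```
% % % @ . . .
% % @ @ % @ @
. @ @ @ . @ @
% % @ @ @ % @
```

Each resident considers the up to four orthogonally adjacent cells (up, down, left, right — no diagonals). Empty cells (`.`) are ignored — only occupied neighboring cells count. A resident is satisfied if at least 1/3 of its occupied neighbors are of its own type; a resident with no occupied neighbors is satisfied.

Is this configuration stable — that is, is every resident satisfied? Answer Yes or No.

(0,0)% 2/2 satisfied
(0,1)% 3/3 satisfied
(0,2)% 1/3 satisfied
(0,3)@ 1/2 satisfied
(1,0)% 2/2 satisfied
(1,1)% 2/4 satisfied
(1,2)@ 2/4 satisfied
(1,3)@ 3/4 satisfied
(1,4)% 0/2 not
(1,5)@ 2/3 satisfied
(1,6)@ 2/2 satisfied
(2,1)@ 1/3 satisfied
(2,2)@ 4/4 satisfied
(2,3)@ 3/3 satisfied
(2,5)@ 2/3 satisfied
(2,6)@ 3/3 satisfied
(3,0)% 1/1 satisfied
(3,1)% 1/3 satisfied
(3,2)@ 2/3 satisfied
(3,3)@ 3/3 satisfied
(3,4)@ 1/2 satisfied
(3,5)% 0/3 not
(3,6)@ 1/2 satisfied
For instance (1,4) has only 0/2 same-type neighbors, below 1/3.

No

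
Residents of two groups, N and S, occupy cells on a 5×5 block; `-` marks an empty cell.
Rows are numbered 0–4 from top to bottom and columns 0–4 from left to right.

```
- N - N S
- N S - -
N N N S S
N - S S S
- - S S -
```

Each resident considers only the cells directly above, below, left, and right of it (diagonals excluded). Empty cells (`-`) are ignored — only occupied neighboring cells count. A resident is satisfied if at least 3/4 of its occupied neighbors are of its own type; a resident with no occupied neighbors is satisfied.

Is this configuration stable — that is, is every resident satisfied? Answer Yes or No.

No

(0,1)N 1/1 satisfied
(0,3)N 0/1 not
(0,4)S 0/1 not
(1,1)N 2/3 not
(1,2)S 0/2 not
(2,0)N 2/2 satisfied
(2,1)N 3/3 satisfied
(2,2)N 1/4 not
(2,3)S 2/3 not
(2,4)S 2/2 satisfied
(3,0)N 1/1 satisfied
(3,2)S 2/3 not
(3,3)S 4/4 satisfied
(3,4)S 2/2 satisfied
(4,2)S 2/2 satisfied
(4,3)S 2/2 satisfied
For instance (0,3) has only 0/1 same-type neighbors, below 3/4.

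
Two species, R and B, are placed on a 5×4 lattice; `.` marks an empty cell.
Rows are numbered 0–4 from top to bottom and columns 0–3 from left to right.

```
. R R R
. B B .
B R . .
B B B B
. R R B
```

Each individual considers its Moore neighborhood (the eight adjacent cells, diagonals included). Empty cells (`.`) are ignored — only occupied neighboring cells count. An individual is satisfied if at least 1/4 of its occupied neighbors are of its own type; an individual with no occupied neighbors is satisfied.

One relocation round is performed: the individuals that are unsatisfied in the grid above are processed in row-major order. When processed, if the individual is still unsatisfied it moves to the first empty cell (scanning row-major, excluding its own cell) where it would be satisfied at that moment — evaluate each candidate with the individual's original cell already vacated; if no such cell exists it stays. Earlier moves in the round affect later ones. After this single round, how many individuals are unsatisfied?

1

Initially unsatisfied (in order): (1,2), (2,1), (4,2).
  (1,2) → (0,0).
  (2,1) → (1,0).
  (4,2) → (1,2).
Resulting grid:
B R R R
R B R .
B . . .
B B B B
. R . B
Unsatisfied now: (4,1).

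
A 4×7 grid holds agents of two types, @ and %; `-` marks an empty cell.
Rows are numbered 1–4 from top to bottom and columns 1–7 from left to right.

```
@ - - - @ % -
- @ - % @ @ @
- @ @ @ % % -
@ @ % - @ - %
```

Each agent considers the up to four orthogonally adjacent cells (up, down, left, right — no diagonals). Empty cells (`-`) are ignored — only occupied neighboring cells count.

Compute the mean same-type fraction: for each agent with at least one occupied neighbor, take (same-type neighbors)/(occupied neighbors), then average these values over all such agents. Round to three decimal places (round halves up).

Row 1: (1,1)@ — no occupied neighbors · (1,5)@ 1/2 · (1,6)% 0/2
Row 2: (2,2)@ 1/1 · (2,4)% 0/2 · (2,5)@ 2/4 · (2,6)@ 2/4 · (2,7)@ 1/1
Row 3: (3,2)@ 3/3 · (3,3)@ 2/3 · (3,4)@ 1/3 · (3,5)% 1/4 · (3,6)% 1/2
Row 4: (4,1)@ 1/1 · (4,2)@ 2/3 · (4,3)% 0/2 · (4,5)@ 0/1 · (4,7)% — no occupied neighbors
Sum over 16 agents: 1/2 + 0/2 + 1/1 + 0/2 + 2/4 + 2/4 + 1/1 + 3/3 + 2/3 + 1/3 + 1/4 + 1/2 + 1/1 + 2/3 + 0/2 + 0/1 = 95/12; mean = 95/12 ÷ 16 = 95/192 = 0.494791… → 0.495.

0.495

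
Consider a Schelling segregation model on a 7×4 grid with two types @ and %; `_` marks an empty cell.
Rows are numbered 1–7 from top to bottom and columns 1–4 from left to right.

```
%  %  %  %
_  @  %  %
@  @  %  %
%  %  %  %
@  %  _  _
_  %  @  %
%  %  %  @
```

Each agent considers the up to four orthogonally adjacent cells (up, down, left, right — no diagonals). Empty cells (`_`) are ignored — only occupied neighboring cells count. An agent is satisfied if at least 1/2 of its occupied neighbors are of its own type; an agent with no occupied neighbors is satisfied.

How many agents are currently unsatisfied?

Row 1: (1,1)% 1/1 satisfied · (1,2)% 2/3 satisfied · (1,3)% 3/3 satisfied · (1,4)% 2/2 satisfied
Row 2: (2,2)@ 1/3 not · (2,3)% 3/4 satisfied · (2,4)% 3/3 satisfied
Row 3: (3,1)@ 1/2 satisfied · (3,2)@ 2/4 satisfied · (3,3)% 3/4 satisfied · (3,4)% 3/3 satisfied
Row 4: (4,1)% 1/3 not · (4,2)% 3/4 satisfied · (4,3)% 3/3 satisfied · (4,4)% 2/2 satisfied
Row 5: (5,1)@ 0/2 not · (5,2)% 2/3 satisfied
Row 6: (6,2)% 2/3 satisfied · (6,3)@ 0/3 not · (6,4)% 0/2 not
Row 7: (7,1)% 1/1 satisfied · (7,2)% 3/3 satisfied · (7,3)% 1/3 not · (7,4)@ 0/2 not
Unsatisfied: (2,2), (4,1), (5,1), (6,3), (6,4), (7,3), (7,4) — 7 in total.

7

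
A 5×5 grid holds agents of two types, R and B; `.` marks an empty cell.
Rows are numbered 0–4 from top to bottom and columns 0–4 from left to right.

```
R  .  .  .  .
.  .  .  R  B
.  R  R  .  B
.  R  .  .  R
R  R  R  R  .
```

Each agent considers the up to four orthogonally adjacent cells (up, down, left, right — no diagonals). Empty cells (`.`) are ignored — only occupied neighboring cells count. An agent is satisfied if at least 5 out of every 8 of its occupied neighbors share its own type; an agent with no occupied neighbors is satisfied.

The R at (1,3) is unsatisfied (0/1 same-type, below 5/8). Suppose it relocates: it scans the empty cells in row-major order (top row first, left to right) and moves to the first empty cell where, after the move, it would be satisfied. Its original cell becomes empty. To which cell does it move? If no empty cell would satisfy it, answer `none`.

(0,1)

Vacating (1,3). Empty cells in order:
  (0,1): 1/1 same-type → satisfied — stop here.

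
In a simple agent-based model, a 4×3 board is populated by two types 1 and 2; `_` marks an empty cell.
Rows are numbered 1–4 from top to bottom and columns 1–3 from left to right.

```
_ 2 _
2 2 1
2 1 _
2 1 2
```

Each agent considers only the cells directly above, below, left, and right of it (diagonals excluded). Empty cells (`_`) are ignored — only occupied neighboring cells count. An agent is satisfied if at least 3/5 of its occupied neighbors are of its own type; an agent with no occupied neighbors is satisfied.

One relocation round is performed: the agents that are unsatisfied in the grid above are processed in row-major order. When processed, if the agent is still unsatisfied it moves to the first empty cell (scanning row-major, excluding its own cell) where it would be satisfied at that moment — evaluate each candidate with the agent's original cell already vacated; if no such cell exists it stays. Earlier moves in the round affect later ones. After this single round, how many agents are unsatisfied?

2

Initially unsatisfied (in order): (2,2), (2,3), (3,2), (4,1), (4,2), (4,3).
  (2,2) → (1,1).
  (2,3): now satisfied by earlier moves; stays.
  (3,2): no empty cell satisfies it; stays.
  (4,1): no empty cell satisfies it; stays.
  (4,2) → (3,3).
  (4,3): no empty cell satisfies it; stays.
Resulting grid:
2 2 _
2 _ 1
2 1 1
2 _ 2
Unsatisfied now: (3,2), (4,3).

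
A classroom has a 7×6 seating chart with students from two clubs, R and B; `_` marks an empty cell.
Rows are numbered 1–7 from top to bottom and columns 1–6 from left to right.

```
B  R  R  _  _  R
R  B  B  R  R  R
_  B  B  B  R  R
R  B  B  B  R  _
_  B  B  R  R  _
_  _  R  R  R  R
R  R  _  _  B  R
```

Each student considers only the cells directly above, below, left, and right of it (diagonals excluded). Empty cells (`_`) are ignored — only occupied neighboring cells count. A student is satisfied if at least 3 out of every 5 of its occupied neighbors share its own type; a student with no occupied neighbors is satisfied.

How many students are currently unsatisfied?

Row 1: (1,1)B 0/2 ✗ · (1,2)R 1/3 ✗ · (1,3)R 1/2 ✗ · (1,6)R 1/1 ✓
Row 2: (2,1)R 0/2 ✗ · (2,2)B 2/4 ✗ · (2,3)B 2/4 ✗ · (2,4)R 1/3 ✗ · (2,5)R 3/3 ✓ · (2,6)R 3/3 ✓
Row 3: (3,2)B 3/3 ✓ · (3,3)B 4/4 ✓ · (3,4)B 2/4 ✗ · (3,5)R 3/4 ✓ · (3,6)R 2/2 ✓
Row 4: (4,1)R 0/1 ✗ · (4,2)B 3/4 ✓ · (4,3)B 4/4 ✓ · (4,4)B 2/4 ✗ · (4,5)R 2/3 ✓
Row 5: (5,2)B 2/2 ✓ · (5,3)B 2/4 ✗ · (5,4)R 2/4 ✗ · (5,5)R 3/3 ✓
Row 6: (6,3)R 1/2 ✗ · (6,4)R 3/3 ✓ · (6,5)R 3/4 ✓ · (6,6)R 2/2 ✓
Row 7: (7,1)R 1/1 ✓ · (7,2)R 1/1 ✓ · (7,5)B 0/2 ✗ · (7,6)R 1/2 ✗
Unsatisfied: (1,1), (1,2), (1,3), (2,1), (2,2), (2,3), (2,4), (3,4), (4,1), (4,4), (5,3), (5,4), (6,3), (7,5), (7,6) — 15 in total.

15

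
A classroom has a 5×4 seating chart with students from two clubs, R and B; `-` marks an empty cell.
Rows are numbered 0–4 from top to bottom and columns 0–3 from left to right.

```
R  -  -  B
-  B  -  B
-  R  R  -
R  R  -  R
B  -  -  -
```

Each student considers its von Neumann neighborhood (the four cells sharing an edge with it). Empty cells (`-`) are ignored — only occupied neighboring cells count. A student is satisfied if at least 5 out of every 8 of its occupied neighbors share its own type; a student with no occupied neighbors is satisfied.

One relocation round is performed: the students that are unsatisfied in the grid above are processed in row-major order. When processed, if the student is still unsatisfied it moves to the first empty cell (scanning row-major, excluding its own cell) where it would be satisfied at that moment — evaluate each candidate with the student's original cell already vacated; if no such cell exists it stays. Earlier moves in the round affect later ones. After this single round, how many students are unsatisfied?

0

Initially unsatisfied (in order): (1,1), (3,0), (4,0).
  (1,1) → (0,2).
  (3,0) → (1,0).
  (4,0): now satisfied by earlier moves; stays.
Resulting grid:
R - B B
R - - B
- R R -
- R - R
B - - -
All satisfied now.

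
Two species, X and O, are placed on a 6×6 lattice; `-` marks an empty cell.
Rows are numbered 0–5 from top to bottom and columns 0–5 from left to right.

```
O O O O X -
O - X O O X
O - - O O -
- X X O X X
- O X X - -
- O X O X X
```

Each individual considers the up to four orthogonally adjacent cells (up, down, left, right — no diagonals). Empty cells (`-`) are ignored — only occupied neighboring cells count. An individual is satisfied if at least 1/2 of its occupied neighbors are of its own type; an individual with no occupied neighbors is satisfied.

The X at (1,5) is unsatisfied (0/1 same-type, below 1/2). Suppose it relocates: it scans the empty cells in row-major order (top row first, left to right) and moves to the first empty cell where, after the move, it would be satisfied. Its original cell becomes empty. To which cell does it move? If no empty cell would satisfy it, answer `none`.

(0,5)

Vacating (1,5). Empty cells in order:
  (0,5): 1/1 same-type → satisfied — stop here.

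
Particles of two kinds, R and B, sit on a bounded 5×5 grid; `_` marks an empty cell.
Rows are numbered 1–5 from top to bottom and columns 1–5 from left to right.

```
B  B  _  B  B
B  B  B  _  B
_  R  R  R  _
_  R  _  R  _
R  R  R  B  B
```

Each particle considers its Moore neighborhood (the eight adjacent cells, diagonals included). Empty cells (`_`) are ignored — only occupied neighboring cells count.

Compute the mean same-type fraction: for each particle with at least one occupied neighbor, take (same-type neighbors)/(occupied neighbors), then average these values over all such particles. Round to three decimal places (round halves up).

Row 1: (1,1)B 3/3 · (1,2)B 4/4 · (1,4)B 3/3 · (1,5)B 2/2
Row 2: (2,1)B 3/4 · (2,2)B 4/6 · (2,3)B 3/6 · (2,5)B 2/3
Row 3: (3,2)R 2/5 · (3,3)R 4/6 · (3,4)R 2/4
Row 4: (4,2)R 5/5 · (4,4)R 3/5
Row 5: (5,1)R 2/2 · (5,2)R 3/3 · (5,3)R 3/4 · (5,4)B 1/3 · (5,5)B 1/2
Sum over 18 particles: 3/3 + 4/4 + 3/3 + 2/2 + 3/4 + 4/6 + 3/6 + 2/3 + 2/5 + 4/6 + 2/4 + 5/5 + 3/5 + 2/2 + 3/3 + 3/4 + 1/3 + 1/2 = 40/3; mean = 40/3 ÷ 18 = 20/27 = 0.740740… → 0.741.

0.741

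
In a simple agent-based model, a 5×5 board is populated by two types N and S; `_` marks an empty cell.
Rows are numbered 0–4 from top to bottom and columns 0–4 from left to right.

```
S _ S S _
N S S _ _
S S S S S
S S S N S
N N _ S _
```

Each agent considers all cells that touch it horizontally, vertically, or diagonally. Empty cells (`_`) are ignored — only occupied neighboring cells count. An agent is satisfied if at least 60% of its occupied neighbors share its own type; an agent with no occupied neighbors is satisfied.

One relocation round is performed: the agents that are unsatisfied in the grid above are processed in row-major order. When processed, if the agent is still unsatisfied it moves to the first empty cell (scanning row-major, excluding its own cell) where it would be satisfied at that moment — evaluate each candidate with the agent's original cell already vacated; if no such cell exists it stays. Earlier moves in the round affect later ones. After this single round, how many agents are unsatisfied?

Initially unsatisfied (in order): (0,0), (1,0), (3,3), (4,0), (4,1).
  (0,0) → (0,1).
  (1,0): no empty cell satisfies it; stays.
  (3,3): no empty cell satisfies it; stays.
  (4,0): no empty cell satisfies it; stays.
  (4,1): no empty cell satisfies it; stays.
Resulting grid:
_ S S S _
N S S _ _
S S S S S
S S S N S
N N _ S _
Unsatisfied now: (1,0), (3,3), (4,0), (4,1).

4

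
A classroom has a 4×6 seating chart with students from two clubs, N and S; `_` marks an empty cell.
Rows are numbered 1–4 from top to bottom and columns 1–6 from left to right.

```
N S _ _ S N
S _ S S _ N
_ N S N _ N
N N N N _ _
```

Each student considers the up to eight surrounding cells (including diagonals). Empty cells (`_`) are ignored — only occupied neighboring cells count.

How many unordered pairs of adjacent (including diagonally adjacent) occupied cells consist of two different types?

Scan each occupied cell's neighbors to the right and below (and the two forward diagonals) so each pair is counted once.
Row 1: N(1,1)–S(1,2)≠ N(1,1)–S(2,1)≠ S(1,2)–S(2,3)= S(1,2)–S(2,1)= S(1,5)–N(1,6)≠ S(1,5)–N(2,6)≠ S(1,5)–S(2,4)= N(1,6)–N(2,6)=  → 4/8 unlike.
Row 2: S(2,1)–N(3,2)≠ S(2,3)–S(2,4)= S(2,3)–S(3,3)= S(2,3)–N(3,4)≠ S(2,3)–N(3,2)≠ S(2,4)–N(3,4)≠ S(2,4)–S(3,3)= N(2,6)–N(3,6)=  → 4/8 unlike.
Row 3: N(3,2)–S(3,3)≠ N(3,2)–N(4,2)= N(3,2)–N(4,3)= N(3,2)–N(4,1)= S(3,3)–N(3,4)≠ S(3,3)–N(4,3)≠ S(3,3)–N(4,4)≠ S(3,3)–N(4,2)≠ N(3,4)–N(4,4)= N(3,4)–N(4,3)=  → 5/10 unlike.
Row 4: N(4,1)–N(4,2)= N(4,2)–N(4,3)= N(4,3)–N(4,4)=  → 0/3 unlike.
Total adjacent occupied pairs: 29; unlike-type pairs: 13.

13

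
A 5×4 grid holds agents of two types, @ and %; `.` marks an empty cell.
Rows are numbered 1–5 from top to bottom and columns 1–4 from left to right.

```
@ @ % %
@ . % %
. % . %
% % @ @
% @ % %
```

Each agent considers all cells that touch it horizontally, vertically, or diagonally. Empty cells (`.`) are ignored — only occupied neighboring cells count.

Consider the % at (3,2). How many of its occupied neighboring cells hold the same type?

Occupied neighbors of (3,2): (2,1)=@, (2,3)=%, (4,1)=%, (4,2)=%, (4,3)=@.
Same type (%): 3 of 5.

3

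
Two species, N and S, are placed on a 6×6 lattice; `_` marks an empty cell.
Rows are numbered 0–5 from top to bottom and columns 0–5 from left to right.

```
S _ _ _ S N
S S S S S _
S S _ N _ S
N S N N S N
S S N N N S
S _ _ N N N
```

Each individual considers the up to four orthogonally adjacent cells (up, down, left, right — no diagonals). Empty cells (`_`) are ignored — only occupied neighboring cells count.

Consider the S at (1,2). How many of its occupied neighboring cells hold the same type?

Occupied neighbors of (1,2): (1,1)=S, (1,3)=S.
Same type (S): 2 of 2.

2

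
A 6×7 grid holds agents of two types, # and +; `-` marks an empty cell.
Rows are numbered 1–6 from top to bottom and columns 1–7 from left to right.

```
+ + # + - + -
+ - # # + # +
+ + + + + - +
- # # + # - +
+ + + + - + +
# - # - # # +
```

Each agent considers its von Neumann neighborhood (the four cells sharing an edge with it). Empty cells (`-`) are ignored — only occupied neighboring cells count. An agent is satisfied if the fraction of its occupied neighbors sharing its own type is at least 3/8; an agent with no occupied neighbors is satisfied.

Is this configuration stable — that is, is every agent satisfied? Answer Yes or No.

Row 1: (1,1)+ 2/2 ok · (1,2)+ 1/2 ok · (1,3)# 1/3 unhappy · (1,4)+ 0/2 unhappy · (1,6)+ 0/1 unhappy
Row 2: (2,1)+ 2/2 ok · (2,3)# 2/3 ok · (2,4)# 1/4 unhappy · (2,5)+ 1/3 unhappy · (2,6)# 0/3 unhappy · (2,7)+ 1/2 ok
Row 3: (3,1)+ 2/2 ok · (3,2)+ 2/3 ok · (3,3)+ 2/4 ok · (3,4)+ 3/4 ok · (3,5)+ 2/3 ok · (3,7)+ 2/2 ok
Row 4: (4,2)# 1/3 unhappy · (4,3)# 1/4 unhappy · (4,4)+ 2/4 ok · (4,5)# 0/2 unhappy · (4,7)+ 2/2 ok
Row 5: (5,1)+ 1/2 ok · (5,2)+ 2/3 ok · (5,3)+ 2/4 ok · (5,4)+ 2/2 ok · (5,6)+ 1/2 ok · (5,7)+ 3/3 ok
Row 6: (6,1)# 0/1 unhappy · (6,3)# 0/1 unhappy · (6,5)# 1/1 ok · (6,6)# 1/3 unhappy · (6,7)+ 1/2 ok
For instance (1,3) has only 1/3 same-type neighbors, below 3/8.

No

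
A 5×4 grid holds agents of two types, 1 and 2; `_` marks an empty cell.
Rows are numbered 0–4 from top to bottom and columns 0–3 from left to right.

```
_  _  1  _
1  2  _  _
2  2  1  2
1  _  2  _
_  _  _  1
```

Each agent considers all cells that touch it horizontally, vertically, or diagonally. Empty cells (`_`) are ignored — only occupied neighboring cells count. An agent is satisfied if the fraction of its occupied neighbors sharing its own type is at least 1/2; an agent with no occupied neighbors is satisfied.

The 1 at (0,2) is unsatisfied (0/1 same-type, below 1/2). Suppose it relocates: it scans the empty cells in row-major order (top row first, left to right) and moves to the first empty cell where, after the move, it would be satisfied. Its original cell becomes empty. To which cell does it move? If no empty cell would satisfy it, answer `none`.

Vacating (0,2). Empty cells in order:
  (0,0): 1/2 same-type → satisfied — stop here.

(0,0)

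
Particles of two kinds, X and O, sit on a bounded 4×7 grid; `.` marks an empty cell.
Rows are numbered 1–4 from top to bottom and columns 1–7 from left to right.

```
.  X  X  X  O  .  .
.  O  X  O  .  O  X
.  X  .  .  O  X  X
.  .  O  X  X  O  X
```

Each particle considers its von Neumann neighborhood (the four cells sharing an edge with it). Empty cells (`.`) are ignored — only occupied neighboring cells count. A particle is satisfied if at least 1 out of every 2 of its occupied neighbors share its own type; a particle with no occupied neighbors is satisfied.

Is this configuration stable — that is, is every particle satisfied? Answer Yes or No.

Row 1: (1,2)X 1/2 satisfied · (1,3)X 3/3 satisfied · (1,4)X 1/3 not · (1,5)O 0/1 not
Row 2: (2,2)O 0/3 not · (2,3)X 1/3 not · (2,4)O 0/2 not · (2,6)O 0/2 not · (2,7)X 1/2 satisfied
Row 3: (3,2)X 0/1 not · (3,5)O 0/2 not · (3,6)X 1/4 not · (3,7)X 3/3 satisfied
Row 4: (4,3)O 0/1 not · (4,4)X 1/2 satisfied · (4,5)X 1/3 not · (4,6)O 0/3 not · (4,7)X 1/2 satisfied
For instance (1,4) has only 1/3 same-type neighbors, below 1/2.

No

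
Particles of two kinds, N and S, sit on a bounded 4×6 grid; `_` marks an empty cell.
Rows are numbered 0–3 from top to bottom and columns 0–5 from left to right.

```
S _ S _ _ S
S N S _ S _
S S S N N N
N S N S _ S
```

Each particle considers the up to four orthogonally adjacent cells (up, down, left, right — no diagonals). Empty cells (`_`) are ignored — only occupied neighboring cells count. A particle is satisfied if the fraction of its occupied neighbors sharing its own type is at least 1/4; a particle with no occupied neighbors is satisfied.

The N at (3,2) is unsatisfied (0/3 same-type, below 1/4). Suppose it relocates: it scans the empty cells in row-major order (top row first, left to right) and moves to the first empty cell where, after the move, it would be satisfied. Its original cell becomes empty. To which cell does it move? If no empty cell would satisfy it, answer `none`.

(0,1)

Vacating (3,2). Empty cells in order:
  (0,1): 1/3 same-type → satisfied — stop here.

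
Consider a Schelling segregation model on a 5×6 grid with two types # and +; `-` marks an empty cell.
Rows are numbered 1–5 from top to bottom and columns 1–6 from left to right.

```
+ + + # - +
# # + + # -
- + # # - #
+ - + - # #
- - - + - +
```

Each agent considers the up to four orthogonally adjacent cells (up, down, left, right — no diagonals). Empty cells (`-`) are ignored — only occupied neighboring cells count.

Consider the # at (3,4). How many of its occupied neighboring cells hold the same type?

1

Occupied neighbors of (3,4): (2,4)=+, (3,3)=#.
Same type (#): 1 of 2.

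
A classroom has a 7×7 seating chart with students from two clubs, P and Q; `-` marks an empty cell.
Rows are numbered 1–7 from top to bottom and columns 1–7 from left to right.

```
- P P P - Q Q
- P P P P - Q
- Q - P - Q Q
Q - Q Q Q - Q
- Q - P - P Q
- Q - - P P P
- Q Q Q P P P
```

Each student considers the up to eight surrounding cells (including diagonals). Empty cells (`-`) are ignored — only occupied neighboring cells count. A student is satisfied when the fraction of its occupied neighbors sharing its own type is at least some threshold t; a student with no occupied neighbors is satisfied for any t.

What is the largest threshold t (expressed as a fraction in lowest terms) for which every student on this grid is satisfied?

Row 1: (1,2)P 3/3 · (1,3)P 5/5 · (1,4)P 4/4 · (1,6)Q 2/3 · (1,7)Q 2/2
Row 2: (2,2)P 3/4 · (2,3)P 6/7 · (2,4)P 5/5 · (2,5)P 3/5 · (2,7)Q 4/4
Row 3: (3,2)Q 2/4 · (3,4)P 3/6 · (3,6)Q 4/5 · (3,7)Q 3/3
Row 4: (4,1)Q 2/2 · (4,3)Q 3/5 · (4,4)Q 2/4 · (4,5)Q 2/5 · (4,7)Q 3/4
Row 5: (5,2)Q 3/3 · (5,4)P 1/4 · (5,6)P 3/6 · (5,7)Q 1/4
Row 6: (6,2)Q 3/3 · (6,5)P 5/6 · (6,6)P 6/7 · (6,7)P 4/5
Row 7: (7,2)Q 2/2 · (7,3)Q 3/3 · (7,4)Q 1/3 · (7,5)P 3/4 · (7,6)P 5/5 · (7,7)P 3/3
The smallest same-type fraction is 1/4 at (5,4), which reduces to 1/4. Any threshold above that leaves this student unsatisfied.

1/4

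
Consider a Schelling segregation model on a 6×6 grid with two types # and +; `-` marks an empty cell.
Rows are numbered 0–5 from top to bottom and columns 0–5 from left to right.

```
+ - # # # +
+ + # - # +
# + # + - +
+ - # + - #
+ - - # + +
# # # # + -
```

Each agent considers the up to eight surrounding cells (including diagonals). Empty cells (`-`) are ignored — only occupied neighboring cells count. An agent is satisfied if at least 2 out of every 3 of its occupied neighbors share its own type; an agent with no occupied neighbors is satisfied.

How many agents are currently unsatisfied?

20

(0,0)+ 2/2 ok
(0,2)# 2/3 ok
(0,3)# 4/4 ok
(0,4)# 2/4 unhappy
(0,5)+ 1/3 unhappy
(1,0)+ 3/4 ok
(1,1)+ 3/7 unhappy
(1,2)# 3/6 unhappy
(1,4)# 2/6 unhappy
(1,5)+ 2/4 unhappy
(2,0)# 0/4 unhappy
(2,1)+ 3/7 unhappy
(2,2)# 2/6 unhappy
(2,3)+ 1/5 unhappy
(2,5)+ 1/3 unhappy
(3,0)+ 2/3 ok
(3,2)# 2/5 unhappy
(3,3)+ 2/5 unhappy
(3,5)# 0/3 unhappy
(4,0)+ 1/3 unhappy
(4,3)# 3/6 unhappy
(4,4)+ 3/6 unhappy
(4,5)+ 2/3 ok
(5,0)# 1/2 unhappy
(5,1)# 2/3 ok
(5,2)# 3/3 ok
(5,3)# 2/4 unhappy
(5,4)+ 2/4 unhappy
Unsatisfied: (0,4), (0,5), (1,1), (1,2), (1,4), (1,5), (2,0), (2,1), (2,2), (2,3), (2,5), (3,2), (3,3), (3,5), (4,0), (4,3), (4,4), (5,0), (5,3), (5,4) — 20 in total.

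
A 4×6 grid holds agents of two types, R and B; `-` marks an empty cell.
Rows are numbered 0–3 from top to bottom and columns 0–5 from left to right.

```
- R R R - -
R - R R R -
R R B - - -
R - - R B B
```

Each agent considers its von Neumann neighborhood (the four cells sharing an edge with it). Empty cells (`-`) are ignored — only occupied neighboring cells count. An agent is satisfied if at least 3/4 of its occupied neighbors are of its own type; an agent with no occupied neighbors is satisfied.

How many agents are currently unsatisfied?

5

Row 0: (0,1)R 1/1 ✓ · (0,2)R 3/3 ✓ · (0,3)R 2/2 ✓
Row 1: (1,0)R 1/1 ✓ · (1,2)R 2/3 ✗ · (1,3)R 3/3 ✓ · (1,4)R 1/1 ✓
Row 2: (2,0)R 3/3 ✓ · (2,1)R 1/2 ✗ · (2,2)B 0/2 ✗
Row 3: (3,0)R 1/1 ✓ · (3,3)R 0/1 ✗ · (3,4)B 1/2 ✗ · (3,5)B 1/1 ✓
Unsatisfied: (1,2), (2,1), (2,2), (3,3), (3,4) — 5 in total.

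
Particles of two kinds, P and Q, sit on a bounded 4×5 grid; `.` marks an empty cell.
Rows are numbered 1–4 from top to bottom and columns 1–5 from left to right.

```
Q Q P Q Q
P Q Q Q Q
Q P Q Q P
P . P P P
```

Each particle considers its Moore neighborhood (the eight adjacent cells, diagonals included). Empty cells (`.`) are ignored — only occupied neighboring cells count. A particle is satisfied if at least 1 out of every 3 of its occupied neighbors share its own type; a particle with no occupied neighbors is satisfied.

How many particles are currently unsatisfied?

3

Row 1: (1,1)Q 2/3 satisfied · (1,2)Q 3/5 satisfied · (1,3)P 0/5 not · (1,4)Q 4/5 satisfied · (1,5)Q 3/3 satisfied
Row 2: (2,1)P 1/5 not · (2,2)Q 5/8 satisfied · (2,3)Q 6/8 satisfied · (2,4)Q 6/8 satisfied · (2,5)Q 4/5 satisfied
Row 3: (3,1)Q 1/4 not · (3,2)P 3/7 satisfied · (3,3)Q 4/7 satisfied · (3,4)Q 4/8 satisfied · (3,5)P 2/5 satisfied
Row 4: (4,1)P 1/2 satisfied · (4,3)P 2/4 satisfied · (4,4)P 3/5 satisfied · (4,5)P 2/3 satisfied
Unsatisfied: (1,3), (2,1), (3,1) — 3 in total.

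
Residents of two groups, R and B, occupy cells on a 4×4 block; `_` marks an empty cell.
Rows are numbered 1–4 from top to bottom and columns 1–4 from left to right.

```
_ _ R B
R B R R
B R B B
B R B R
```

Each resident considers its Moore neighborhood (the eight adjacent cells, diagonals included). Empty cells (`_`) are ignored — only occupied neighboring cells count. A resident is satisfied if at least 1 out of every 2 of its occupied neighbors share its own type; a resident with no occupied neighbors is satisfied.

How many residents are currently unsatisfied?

Row 1: (1,3)R 2/4 ✓ · (1,4)B 0/3 ✗
Row 2: (2,1)R 1/3 ✗ · (2,2)B 2/6 ✗ · (2,3)R 3/7 ✗ · (2,4)R 2/5 ✗
Row 3: (3,1)B 2/5 ✗ · (3,2)R 3/8 ✗ · (3,3)B 3/8 ✗ · (3,4)B 2/5 ✗
Row 4: (4,1)B 1/3 ✗ · (4,2)R 1/5 ✗ · (4,3)B 2/5 ✗ · (4,4)R 0/3 ✗
Unsatisfied: (1,4), (2,1), (2,2), (2,3), (2,4), (3,1), (3,2), (3,3), (3,4), (4,1), (4,2), (4,3), (4,4) — 13 in total.

13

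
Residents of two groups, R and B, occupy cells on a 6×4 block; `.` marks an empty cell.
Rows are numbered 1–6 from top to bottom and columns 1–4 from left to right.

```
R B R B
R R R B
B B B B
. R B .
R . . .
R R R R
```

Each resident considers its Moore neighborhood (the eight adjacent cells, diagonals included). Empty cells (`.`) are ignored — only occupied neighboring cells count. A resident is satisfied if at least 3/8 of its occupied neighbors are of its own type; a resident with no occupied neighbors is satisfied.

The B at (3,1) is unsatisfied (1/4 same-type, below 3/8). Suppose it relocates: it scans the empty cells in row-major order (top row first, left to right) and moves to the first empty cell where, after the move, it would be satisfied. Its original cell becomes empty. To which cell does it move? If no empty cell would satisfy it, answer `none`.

Vacating (3,1). Empty cells in order:
  (4,1): 1/3 same-type → still unsatisfied.
  (4,4): 3/3 same-type → satisfied — stop here.

(4,4)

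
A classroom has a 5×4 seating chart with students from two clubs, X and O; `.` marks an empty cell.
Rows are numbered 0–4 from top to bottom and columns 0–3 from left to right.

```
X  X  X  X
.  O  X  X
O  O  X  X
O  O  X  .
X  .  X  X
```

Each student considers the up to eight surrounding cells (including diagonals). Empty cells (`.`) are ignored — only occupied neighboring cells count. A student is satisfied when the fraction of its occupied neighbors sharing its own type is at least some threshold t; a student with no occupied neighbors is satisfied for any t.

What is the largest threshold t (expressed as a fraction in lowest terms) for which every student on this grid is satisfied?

0/1

Row 0: (0,0)X 1/2 · (0,1)X 3/4 · (0,2)X 4/5 · (0,3)X 3/3
Row 1: (1,1)O 2/7 · (1,2)X 6/8 · (1,3)X 5/5
Row 2: (2,0)O 4/4 · (2,1)O 4/7 · (2,2)X 4/7 · (2,3)X 4/4
Row 3: (3,0)O 3/4 · (3,1)O 3/7 · (3,2)X 4/6
Row 4: (4,0)X 0/2 · (4,2)X 2/3 · (4,3)X 2/2
The smallest same-type fraction is 0/2 at (4,0), which reduces to 0/1. Any threshold above that leaves this student unsatisfied.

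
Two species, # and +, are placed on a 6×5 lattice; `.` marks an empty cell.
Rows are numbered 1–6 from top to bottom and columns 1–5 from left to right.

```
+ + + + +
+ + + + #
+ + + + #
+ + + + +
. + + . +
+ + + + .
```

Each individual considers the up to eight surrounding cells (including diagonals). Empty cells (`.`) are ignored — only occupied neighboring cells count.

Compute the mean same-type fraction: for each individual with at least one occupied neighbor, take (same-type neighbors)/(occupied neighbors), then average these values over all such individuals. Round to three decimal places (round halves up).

0.888

(1,1)+ 3/3
(1,2)+ 5/5
(1,3)+ 5/5
(1,4)+ 4/5
(1,5)+ 2/3
(2,1)+ 5/5
(2,2)+ 8/8
(2,3)+ 8/8
(2,4)+ 6/8
(2,5)# 1/5
(3,1)+ 5/5
(3,2)+ 8/8
(3,3)+ 8/8
(3,4)+ 6/8
(3,5)# 1/5
(4,1)+ 4/4
(4,2)+ 7/7
(4,3)+ 7/7
(4,4)+ 6/7
(4,5)+ 3/4
(5,2)+ 7/7
(5,3)+ 7/7
(5,5)+ 3/3
(6,1)+ 2/2
(6,2)+ 4/4
(6,3)+ 4/4
(6,4)+ 3/3
Sum over 27 individuals: 3/3 + 5/5 + 5/5 + 4/5 + 2/3 + 5/5 + 8/8 + 8/8 + 6/8 + 1/5 + 5/5 + 8/8 + 8/8 + 6/8 + 1/5 + 4/4 + 7/7 + 7/7 + 6/7 + 3/4 + 7/7 + 7/7 + 3/3 + 2/2 + 4/4 + 4/4 + 3/3 = 10069/420; mean = 10069/420 ÷ 27 = 10069/11340 = 0.887918… → 0.888.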